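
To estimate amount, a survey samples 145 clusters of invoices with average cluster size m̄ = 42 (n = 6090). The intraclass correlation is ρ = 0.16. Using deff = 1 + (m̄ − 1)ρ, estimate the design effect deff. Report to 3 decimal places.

7.560

deff = 1 + (42 − 1)·0.16 = 1 + 6.56 = 7.56.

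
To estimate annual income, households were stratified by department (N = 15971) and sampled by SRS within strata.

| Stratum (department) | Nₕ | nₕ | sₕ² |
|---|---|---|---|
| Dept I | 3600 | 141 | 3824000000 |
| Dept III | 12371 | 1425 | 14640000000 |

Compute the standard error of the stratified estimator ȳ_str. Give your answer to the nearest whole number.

2603

Var(ȳ_str) = Σₕ Wₕ²(1 − fₕ)sₕ²/nₕ with Wₕ = Nₕ/N, N = 15971.
Dept I: Wₕ = 0.22540855; term = 0.22540855²·(1 − 0.03916667)·3824000000/141 = 1.3239989 × 10^6.
Dept III: Wₕ = 0.77459145; term = 0.77459145²·(1 − 0.11518875)·14640000000/1425 = 5.4540893 × 10^6.
Sum = 6.7780882 × 10^6.
SE = √(6.7780882 × 10^6) = 2603.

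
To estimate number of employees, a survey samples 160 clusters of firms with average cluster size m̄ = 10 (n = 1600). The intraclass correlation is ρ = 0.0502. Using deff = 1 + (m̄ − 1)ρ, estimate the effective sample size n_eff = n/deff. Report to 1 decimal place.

deff = 1 + (10 − 1)·0.0502 = 1 + 0.4518 = 1.4518.
n_eff = 1600 / 1.4518 = 1102.1.

1102.1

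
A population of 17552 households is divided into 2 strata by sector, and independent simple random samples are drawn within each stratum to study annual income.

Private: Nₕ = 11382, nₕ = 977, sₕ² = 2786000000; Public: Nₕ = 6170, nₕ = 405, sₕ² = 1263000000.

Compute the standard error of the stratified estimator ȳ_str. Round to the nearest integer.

Var(ȳ_str) = Σₕ Wₕ²(1 − fₕ)sₕ²/nₕ with Wₕ = Nₕ/N, N = 17552.
Private: Wₕ = 0.64847311; term = 0.64847311²·(1 − 0.08583729)·2786000000/977 = 1.0962106 × 10^6.
Public: Wₕ = 0.35152689; term = 0.35152689²·(1 − 0.06564019)·1263000000/405 = 360063.9.
Sum = 1.4562745 × 10^6.
SE = √(1.4562745 × 10^6) = 1207.

1207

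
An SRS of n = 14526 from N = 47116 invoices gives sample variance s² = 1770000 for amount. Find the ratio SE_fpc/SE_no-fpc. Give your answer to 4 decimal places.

f = n/N = 14526/47116 = 0.30830291.
SE_no-fpc = √(s²/n) = 11.03859; SE_fpc = √((1−f)s²/n) = 9.180611.
Ratio = √(1−f) = 0.83168329.

0.8317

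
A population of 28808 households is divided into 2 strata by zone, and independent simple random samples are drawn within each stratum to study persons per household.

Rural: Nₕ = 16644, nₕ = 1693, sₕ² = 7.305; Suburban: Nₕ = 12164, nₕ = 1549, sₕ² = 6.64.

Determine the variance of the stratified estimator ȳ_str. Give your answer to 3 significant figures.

0.00196

Var(ȳ_str) = Σₕ Wₕ²(1 − fₕ)sₕ²/nₕ with Wₕ = Nₕ/N, N = 28808.
Rural: Wₕ = 0.57775618; term = 0.57775618²·(1 − 0.10171834)·7.305/1693 = 0.0012937936.
Suburban: Wₕ = 0.42224382; term = 0.42224382²·(1 − 0.12734298)·6.64/1549 = 6.6694014 × 10^-4.
Sum = 0.0019607337.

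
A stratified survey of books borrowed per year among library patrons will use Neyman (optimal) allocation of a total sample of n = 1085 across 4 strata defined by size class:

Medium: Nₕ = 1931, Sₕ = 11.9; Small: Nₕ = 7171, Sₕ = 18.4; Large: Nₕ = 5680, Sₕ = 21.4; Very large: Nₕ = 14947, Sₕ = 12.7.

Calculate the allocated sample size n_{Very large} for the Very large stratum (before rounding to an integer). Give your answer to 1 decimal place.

441.7

Neyman allocation: nₕ = n·NₕSₕ / Σⱼ NⱼSⱼ.
Σ NⱼSⱼ = 1931·11.9 + 7171·18.4 + 5680·21.4 + 14947·12.7 = 466304.2.
n_{Very large} = 1085·14947·12.7 / 466304.2 = 441.7.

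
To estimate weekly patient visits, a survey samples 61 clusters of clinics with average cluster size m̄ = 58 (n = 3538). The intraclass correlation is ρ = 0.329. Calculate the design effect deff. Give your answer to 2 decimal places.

deff = 1 + (58 − 1)·0.329 = 1 + 18.753 = 19.753.

19.75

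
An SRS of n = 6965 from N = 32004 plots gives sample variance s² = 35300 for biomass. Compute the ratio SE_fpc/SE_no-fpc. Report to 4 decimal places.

0.8845

f = n/N = 6965/32004 = 0.21762905.
SE_no-fpc = √(s²/n) = 2.2512659; SE_fpc = √((1−f)s²/n) = 1.9912838.
Ratio = √(1−f) = 0.88451736.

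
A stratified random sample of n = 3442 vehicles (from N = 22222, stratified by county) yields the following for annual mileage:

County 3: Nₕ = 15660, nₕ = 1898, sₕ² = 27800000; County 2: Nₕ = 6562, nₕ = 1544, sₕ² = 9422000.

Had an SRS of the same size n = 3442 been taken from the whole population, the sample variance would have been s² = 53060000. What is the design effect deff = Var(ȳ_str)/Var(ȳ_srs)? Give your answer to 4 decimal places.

0.5219

Var(ȳ_str) = Σ Wₕ²(1−fₕ)sₕ²/nₕ with Wₕ = Nₕ/22222:
  County 3: (15660/22222)²·(1−1898/15660)·27800000/1898 = 6392.2774
  County 2: (6562/22222)²·(1−1544/6562)·9422000/1544 = 406.90816
  → Var(ȳ_str) = 6799.1856.
Var(ȳ_srs) = (1 − 3442/22222)·53060000/3442 = 13027.732.
deff = 6799.1856 / 13027.732 = 0.5219.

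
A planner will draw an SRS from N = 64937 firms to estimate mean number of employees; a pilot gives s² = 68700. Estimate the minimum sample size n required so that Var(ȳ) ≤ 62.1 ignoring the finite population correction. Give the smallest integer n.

Without fpc, n₀ = s²/D = 68700/62.1 = 1106.2802.
Rounding up, n = 1107.

1107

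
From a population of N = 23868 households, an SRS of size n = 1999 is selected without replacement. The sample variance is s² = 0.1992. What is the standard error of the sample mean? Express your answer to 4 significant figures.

0.009555

Under SRS without replacement, Var(ȳ) = (1 − f)·s²/n with f = n/N = 1999/23868 = 0.08375230.
Var(ȳ) = (1 − 0.08375230)·0.1992/1999 = 0.91624770·9.9649825 × 10^-5 = 9.1303922 × 10^-5.
SE(ȳ) = √(9.1303922 × 10^-5) = 0.009555.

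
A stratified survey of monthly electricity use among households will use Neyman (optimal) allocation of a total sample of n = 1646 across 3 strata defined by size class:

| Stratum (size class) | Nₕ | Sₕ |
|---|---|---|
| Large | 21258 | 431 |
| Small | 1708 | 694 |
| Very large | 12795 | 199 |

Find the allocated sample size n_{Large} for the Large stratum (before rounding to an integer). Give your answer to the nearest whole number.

Neyman allocation: nₕ = n·NₕSₕ / Σⱼ NⱼSⱼ.
Σ NⱼSⱼ = 21258·431 + 1708·694 + 12795·199 = 1.2893755 × 10^7.
n_{Large} = 1646·21258·431 / (1.2893755 × 10^7) = 1170.

1170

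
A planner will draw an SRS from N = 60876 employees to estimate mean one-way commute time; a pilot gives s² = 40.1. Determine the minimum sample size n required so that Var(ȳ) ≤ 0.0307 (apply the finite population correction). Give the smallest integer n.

1279

Without fpc, n₀ = s²/D = 40.1/0.0307 = 1306.1889.
With fpc, (1 − n/N)·s²/n ≤ D requires n ≥ n₀/(1 + n₀/N) = 1306.1889/(1 + 1306.1889/60876) = 1278.7513.
Rounding up, n = 1279.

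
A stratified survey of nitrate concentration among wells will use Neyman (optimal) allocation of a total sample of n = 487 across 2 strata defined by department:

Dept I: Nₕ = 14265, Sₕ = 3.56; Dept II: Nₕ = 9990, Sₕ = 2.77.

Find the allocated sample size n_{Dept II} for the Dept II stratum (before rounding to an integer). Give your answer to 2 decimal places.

171.77

Neyman allocation: nₕ = n·NₕSₕ / Σⱼ NⱼSⱼ.
Σ NⱼSⱼ = 14265·3.56 + 9990·2.77 = 78455.7.
n_{Dept II} = 487·9990·2.77 / 78455.7 = 171.77.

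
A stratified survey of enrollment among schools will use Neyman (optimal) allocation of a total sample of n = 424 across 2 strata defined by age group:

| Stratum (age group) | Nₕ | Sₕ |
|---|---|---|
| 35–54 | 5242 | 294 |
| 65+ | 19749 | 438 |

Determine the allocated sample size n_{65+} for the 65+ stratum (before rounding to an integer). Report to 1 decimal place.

Neyman allocation: nₕ = n·NₕSₕ / Σⱼ NⱼSⱼ.
Σ NⱼSⱼ = 5242·294 + 19749·438 = 1.019121 × 10^7.
n_{65+} = 424·19749·438 / (1.019121 × 10^7) = 359.9.

359.9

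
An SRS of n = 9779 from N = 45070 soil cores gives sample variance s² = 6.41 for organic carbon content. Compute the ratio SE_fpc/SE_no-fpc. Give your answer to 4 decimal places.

f = n/N = 9779/45070 = 0.21697360.
SE_no-fpc = √(s²/n) = 0.025602466; SE_fpc = √((1−f)s²/n) = 0.022655309.
Ratio = √(1−f) = 0.88488779.

0.8849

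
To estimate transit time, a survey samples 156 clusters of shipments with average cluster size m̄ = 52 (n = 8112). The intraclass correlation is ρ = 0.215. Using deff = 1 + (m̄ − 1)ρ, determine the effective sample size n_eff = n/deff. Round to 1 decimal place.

678.0

deff = 1 + (52 − 1)·0.215 = 1 + 10.965 = 11.965.
n_eff = 8112 / 11.965 = 678.0.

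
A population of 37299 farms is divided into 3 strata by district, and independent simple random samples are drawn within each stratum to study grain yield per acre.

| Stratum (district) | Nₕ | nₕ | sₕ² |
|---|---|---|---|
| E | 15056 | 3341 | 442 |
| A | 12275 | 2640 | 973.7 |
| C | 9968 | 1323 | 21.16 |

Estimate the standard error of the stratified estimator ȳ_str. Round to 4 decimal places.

Var(ȳ_str) = Σₕ Wₕ²(1 − fₕ)sₕ²/nₕ with Wₕ = Nₕ/N, N = 37299.
E: Wₕ = 0.40365693; term = 0.40365693²·(1 − 0.22190489)·442/3341 = 0.016772713.
A: Wₕ = 0.32909729; term = 0.32909729²·(1 − 0.21507128)·973.7/2640 = 0.031354515.
C: Wₕ = 0.26724577; term = 0.26724577²·(1 − 0.13272472)·21.16/1323 = 9.9068245 × 10^-4.
Sum = 0.04911791.
SE = √(0.04911791) = 0.2216.

0.2216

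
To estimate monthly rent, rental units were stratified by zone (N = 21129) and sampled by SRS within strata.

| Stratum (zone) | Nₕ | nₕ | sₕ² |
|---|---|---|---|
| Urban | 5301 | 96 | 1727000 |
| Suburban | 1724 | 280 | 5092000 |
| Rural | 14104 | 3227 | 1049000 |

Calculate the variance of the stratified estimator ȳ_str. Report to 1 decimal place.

Var(ȳ_str) = Σₕ Wₕ²(1 − fₕ)sₕ²/nₕ with Wₕ = Nₕ/N, N = 21129.
Urban: Wₕ = 0.25088741; term = 0.25088741²·(1 − 0.01810979)·1727000/96 = 1111.8386.
Suburban: Wₕ = 0.08159402; term = 0.08159402²·(1 − 0.16241299)·5092000/280 = 101.4091.
Rural: Wₕ = 0.66751858; term = 0.66751858²·(1 − 0.22880034)·1049000/3227 = 111.70434.
Sum = 1324.952.

1325.0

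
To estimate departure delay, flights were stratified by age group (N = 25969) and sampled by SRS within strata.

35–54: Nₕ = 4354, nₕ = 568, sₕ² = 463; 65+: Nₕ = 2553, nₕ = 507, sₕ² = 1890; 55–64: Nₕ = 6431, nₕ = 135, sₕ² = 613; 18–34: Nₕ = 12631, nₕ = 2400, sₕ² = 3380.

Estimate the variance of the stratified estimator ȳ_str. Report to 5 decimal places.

Var(ȳ_str) = Σₕ Wₕ²(1 − fₕ)sₕ²/nₕ with Wₕ = Nₕ/N, N = 25969.
35–54: Wₕ = 0.16766144; term = 0.16766144²·(1 − 0.13045475)·463/568 = 0.019924675.
65+: Wₕ = 0.09830952; term = 0.09830952²·(1 − 0.19858989)·1890/507 = 0.028873527.
55–64: Wₕ = 0.24764142; term = 0.24764142²·(1 − 0.02099207)·613/135 = 0.27262111.
18–34: Wₕ = 0.48638762; term = 0.48638762²·(1 − 0.19000871)·3380/2400 = 0.26986765.
Sum = 0.59128696.

0.59129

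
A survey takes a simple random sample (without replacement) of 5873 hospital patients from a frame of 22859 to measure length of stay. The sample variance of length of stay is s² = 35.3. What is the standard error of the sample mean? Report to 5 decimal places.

0.06683

Under SRS without replacement, Var(ȳ) = (1 − f)·s²/n with f = n/N = 5873/22859 = 0.25692288.
Var(ȳ) = (1 − 0.25692288)·35.3/5873 = 0.74307712·0.0060105568 = 0.0044663073.
SE(ȳ) = √(0.0044663073) = 0.06683.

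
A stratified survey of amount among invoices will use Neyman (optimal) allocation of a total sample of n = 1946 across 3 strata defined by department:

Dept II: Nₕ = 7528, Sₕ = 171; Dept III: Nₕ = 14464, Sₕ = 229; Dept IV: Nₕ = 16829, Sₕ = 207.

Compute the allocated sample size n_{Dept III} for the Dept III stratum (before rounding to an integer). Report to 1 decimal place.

797.4

Neyman allocation: nₕ = n·NₕSₕ / Σⱼ NⱼSⱼ.
Σ NⱼSⱼ = 7528·171 + 14464·229 + 16829·207 = 8.083147 × 10^6.
n_{Dept III} = 1946·14464·229 / (8.083147 × 10^6) = 797.4.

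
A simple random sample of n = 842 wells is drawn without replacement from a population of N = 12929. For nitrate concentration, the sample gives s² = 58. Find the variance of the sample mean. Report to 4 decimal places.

Under SRS without replacement, Var(ȳ) = (1 − f)·s²/n with f = n/N = 842/12929 = 0.06512491.
Var(ȳ) = (1 − 0.06512491)·58/842 = 0.93487509·0.06888361 = 0.064397571.

0.0644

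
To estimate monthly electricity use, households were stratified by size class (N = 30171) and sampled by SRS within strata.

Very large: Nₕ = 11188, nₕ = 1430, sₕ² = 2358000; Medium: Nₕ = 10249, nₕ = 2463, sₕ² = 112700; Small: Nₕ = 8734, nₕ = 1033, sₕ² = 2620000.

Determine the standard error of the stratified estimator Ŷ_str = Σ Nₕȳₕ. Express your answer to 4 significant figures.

595200

Var(Ŷ_str) = Σₕ Nₕ²(1 − fₕ)sₕ²/nₕ.
Very large: 11188²·(1 − 1430/11188)·2358000/1430 = 1.8002011 × 10^11.
Medium: 10249²·(1 − 2463/10249)·112700/2463 = 3.6513662 × 10^9.
Small: 8734²·(1 − 1033/8734)·2620000/1033 = 1.7059303 × 10^11.
Sum = 3.5426451 × 10^11.
SE = √(3.5426451 × 10^11) = 595200.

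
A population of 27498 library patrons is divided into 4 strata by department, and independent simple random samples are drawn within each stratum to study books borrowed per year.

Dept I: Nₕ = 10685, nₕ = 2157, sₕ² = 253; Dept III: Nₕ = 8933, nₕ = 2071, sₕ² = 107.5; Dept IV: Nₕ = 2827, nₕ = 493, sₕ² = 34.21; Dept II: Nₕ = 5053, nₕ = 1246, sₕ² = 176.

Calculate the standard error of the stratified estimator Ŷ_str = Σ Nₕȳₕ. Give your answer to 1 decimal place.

4128.5

Var(Ŷ_str) = Σₕ Nₕ²(1 − fₕ)sₕ²/nₕ.
Dept I: 10685²·(1 − 2157/10685)·253/2157 = 1.0687893 × 10^7.
Dept III: 8933²·(1 − 2071/8933)·107.5/2071 = 3.1818259 × 10^6.
Dept IV: 2827²·(1 − 493/2827)·34.21/493 = 457860.12.
Dept II: 5053²·(1 − 1246/5053)·176/1246 = 2.7172325 × 10^6.
Sum = 1.7044812 × 10^7.
SE = √(1.7044812 × 10^7) = 4128.5.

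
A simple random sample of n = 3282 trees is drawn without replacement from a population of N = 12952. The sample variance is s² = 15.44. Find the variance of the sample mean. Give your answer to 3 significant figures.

Under SRS without replacement, Var(ȳ) = (1 − f)·s²/n with f = n/N = 3282/12952 = 0.25339716.
Var(ȳ) = (1 − 0.25339716)·15.44/3282 = 0.74660284·0.0047044485 = 0.0035123546.

0.00351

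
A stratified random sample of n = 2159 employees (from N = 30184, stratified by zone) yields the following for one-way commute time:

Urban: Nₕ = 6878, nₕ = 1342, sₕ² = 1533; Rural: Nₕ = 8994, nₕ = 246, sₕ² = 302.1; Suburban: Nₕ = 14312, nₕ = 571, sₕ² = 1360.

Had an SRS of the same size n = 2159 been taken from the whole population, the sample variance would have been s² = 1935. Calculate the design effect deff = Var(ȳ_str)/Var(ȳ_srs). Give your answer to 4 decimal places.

Var(ȳ_str) = Σ Wₕ²(1−fₕ)sₕ²/nₕ with Wₕ = Nₕ/30184:
  Urban: (6878/30184)²·(1−1342/6878)·1533/1342 = 0.047741307
  Rural: (8994/30184)²·(1−246/8994)·302.1/246 = 0.10605318
  Suburban: (14312/30184)²·(1−571/14312)·1360/571 = 0.51412401
  → Var(ȳ_str) = 0.6679185.
Var(ȳ_srs) = (1 − 2159/30184)·1935/2159 = 0.83214145.
deff = 0.6679185 / 0.83214145 = 0.8027.

0.8027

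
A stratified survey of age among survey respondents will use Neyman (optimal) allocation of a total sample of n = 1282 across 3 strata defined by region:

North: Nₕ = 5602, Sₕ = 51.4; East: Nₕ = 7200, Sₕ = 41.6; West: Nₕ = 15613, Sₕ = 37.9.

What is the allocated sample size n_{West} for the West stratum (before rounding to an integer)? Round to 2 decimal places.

Neyman allocation: nₕ = n·NₕSₕ / Σⱼ NⱼSⱼ.
Σ NⱼSⱼ = 5602·51.4 + 7200·41.6 + 15613·37.9 = 1.1791955 × 10^6.
n_{West} = 1282·15613·37.9 / (1.1791955 × 10^6) = 643.32.

643.32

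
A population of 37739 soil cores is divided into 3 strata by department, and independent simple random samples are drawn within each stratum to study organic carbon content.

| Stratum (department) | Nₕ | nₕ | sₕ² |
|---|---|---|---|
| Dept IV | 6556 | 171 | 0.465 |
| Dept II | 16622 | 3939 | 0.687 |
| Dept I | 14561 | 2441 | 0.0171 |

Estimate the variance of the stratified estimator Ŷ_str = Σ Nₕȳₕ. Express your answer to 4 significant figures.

Var(Ŷ_str) = Σₕ Nₕ²(1 − fₕ)sₕ²/nₕ.
Dept IV: 6556²·(1 − 171/6556)·0.465/171 = 113829.99.
Dept II: 16622²·(1 − 3939/16622)·0.687/3939 = 36768.51.
Dept I: 14561²·(1 − 2441/14561)·0.0171/2441 = 1236.2951.
Sum = 151834.8.

151800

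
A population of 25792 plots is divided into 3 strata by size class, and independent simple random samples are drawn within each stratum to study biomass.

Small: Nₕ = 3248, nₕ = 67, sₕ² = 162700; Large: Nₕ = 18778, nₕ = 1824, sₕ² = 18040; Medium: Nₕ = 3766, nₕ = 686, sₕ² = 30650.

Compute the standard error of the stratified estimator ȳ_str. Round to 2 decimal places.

Var(ȳ_str) = Σₕ Wₕ²(1 − fₕ)sₕ²/nₕ with Wₕ = Nₕ/N, N = 25792.
Small: Wₕ = 0.12593052; term = 0.12593052²·(1 − 0.02062808)·162700/67 = 37.71572.
Large: Wₕ = 0.72805521; term = 0.72805521²·(1 − 0.09713495)·18040/1824 = 4.7332906.
Medium: Wₕ = 0.14601427; term = 0.14601427²·(1 − 0.18215613)·30650/686 = 0.77905363.
Sum = 43.228064.
SE = √(43.228064) = 6.57.

6.57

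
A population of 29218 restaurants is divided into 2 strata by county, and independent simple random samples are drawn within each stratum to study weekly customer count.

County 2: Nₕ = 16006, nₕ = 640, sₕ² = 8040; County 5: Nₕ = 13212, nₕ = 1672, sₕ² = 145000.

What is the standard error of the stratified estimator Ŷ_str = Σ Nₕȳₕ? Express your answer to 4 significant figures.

127700

Var(Ŷ_str) = Σₕ Nₕ²(1 − fₕ)sₕ²/nₕ.
County 2: 16006²·(1 − 640/16006)·8040/640 = 3.0897242 × 10^9.
County 5: 13212²·(1 − 1672/13212)·145000/1672 = 1.3222272 × 10^10.
Sum = 1.6311996 × 10^10.
SE = √(1.6311996 × 10^10) = 127700.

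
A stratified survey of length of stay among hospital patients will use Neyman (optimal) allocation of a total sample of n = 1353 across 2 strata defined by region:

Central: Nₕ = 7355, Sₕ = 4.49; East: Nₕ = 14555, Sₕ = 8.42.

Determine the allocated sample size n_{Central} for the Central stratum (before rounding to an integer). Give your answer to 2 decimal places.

287.20

Neyman allocation: nₕ = n·NₕSₕ / Σⱼ NⱼSⱼ.
Σ NⱼSⱼ = 7355·4.49 + 14555·8.42 = 155577.05.
n_{Central} = 1353·7355·4.49 / 155577.05 = 287.20.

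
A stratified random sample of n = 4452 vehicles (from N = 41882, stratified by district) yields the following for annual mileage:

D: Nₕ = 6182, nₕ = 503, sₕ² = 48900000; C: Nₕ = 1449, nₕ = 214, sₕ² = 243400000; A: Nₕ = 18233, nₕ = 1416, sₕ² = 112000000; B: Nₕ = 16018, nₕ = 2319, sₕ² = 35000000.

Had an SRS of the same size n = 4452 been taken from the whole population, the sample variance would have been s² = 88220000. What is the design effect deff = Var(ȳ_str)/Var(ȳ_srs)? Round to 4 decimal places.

1.0627

Var(ȳ_str) = Σ Wₕ²(1−fₕ)sₕ²/nₕ with Wₕ = Nₕ/41882:
  D: (6182/41882)²·(1−503/6182)·48900000/503 = 1945.7495
  C: (1449/41882)²·(1−214/1449)·243400000/214 = 1160.3455
  A: (18233/41882)²·(1−1416/18233)·112000000/1416 = 13826.32
  B: (16018/41882)²·(1−2319/16018)·35000000/2319 = 1888.0332
  → Var(ȳ_str) = 18820.448.
Var(ȳ_srs) = (1 − 4452/41882)·88220000/4452 = 17709.419.
deff = 18820.448 / 17709.419 = 1.0627.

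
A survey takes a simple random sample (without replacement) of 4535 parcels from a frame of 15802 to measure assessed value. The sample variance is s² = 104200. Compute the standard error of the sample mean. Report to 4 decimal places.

4.0476

Under SRS without replacement, Var(ȳ) = (1 − f)·s²/n with f = n/N = 4535/15802 = 0.28698899.
Var(ȳ) = (1 − 0.28698899)·104200/4535 = 0.71301101·22.976847 = 16.382745.
SE(ȳ) = √(16.382745) = 4.0476.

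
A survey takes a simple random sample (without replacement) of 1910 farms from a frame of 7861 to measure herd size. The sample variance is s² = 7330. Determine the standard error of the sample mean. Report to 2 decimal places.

1.70

Under SRS without replacement, Var(ȳ) = (1 − f)·s²/n with f = n/N = 1910/7861 = 0.24297163.
Var(ȳ) = (1 − 0.24297163)·7330/1910 = 0.75702837·3.8376963 = 2.905245.
SE(ȳ) = √(2.905245) = 1.70.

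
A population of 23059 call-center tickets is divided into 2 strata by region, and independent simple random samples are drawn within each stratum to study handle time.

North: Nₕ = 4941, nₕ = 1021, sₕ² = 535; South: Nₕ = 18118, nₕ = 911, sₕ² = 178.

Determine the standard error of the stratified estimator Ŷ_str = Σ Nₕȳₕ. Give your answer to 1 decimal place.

Var(Ŷ_str) = Σₕ Nₕ²(1 − fₕ)sₕ²/nₕ.
North: 4941²·(1 − 1021/4941)·535/1021 = 1.0149133 × 10^7.
South: 18118²·(1 − 911/18118)·178/911 = 6.0913989 × 10^7.
Sum = 7.1063122 × 10^7.
SE = √(7.1063122 × 10^7) = 8429.9.

8429.9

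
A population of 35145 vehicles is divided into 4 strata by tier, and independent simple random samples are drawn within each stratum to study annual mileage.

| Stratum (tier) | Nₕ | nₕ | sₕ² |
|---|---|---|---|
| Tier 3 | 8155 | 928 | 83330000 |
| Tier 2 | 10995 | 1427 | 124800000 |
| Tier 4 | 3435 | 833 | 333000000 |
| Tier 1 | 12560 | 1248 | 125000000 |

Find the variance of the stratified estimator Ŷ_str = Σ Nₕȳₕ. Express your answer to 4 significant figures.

3.230 × 10^13

Var(Ŷ_str) = Σₕ Nₕ²(1 − fₕ)sₕ²/nₕ.
Tier 3: 8155²·(1 − 928/8155)·83330000/928 = 5.29219 × 10^12.
Tier 2: 10995²·(1 − 1427/10995)·124800000/1427 = 9.2004064 × 10^12.
Tier 4: 3435²·(1 − 833/3435)·333000000/833 = 3.5730021 × 10^12.
Tier 1: 12560²·(1 − 1248/12560)·125000000/1248 = 1.4230641 × 10^13.
Sum = 3.229624 × 10^13.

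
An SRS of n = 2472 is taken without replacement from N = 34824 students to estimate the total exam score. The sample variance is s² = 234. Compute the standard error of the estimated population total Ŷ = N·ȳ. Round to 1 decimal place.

10327.0

Var(Ŷ) = N²·Var(ȳ) = N²·(1 − n/N)·s²/n.
f = 2472/34824 = 0.07098553; Var(ȳ) = 0.92901447·234/2472 = 0.08794069.
Var(Ŷ) = 34824² · 0.08794069 = 1.0664664 × 10^8.
SE(Ŷ) = √(1.0664664 × 10^8) = 10327.0.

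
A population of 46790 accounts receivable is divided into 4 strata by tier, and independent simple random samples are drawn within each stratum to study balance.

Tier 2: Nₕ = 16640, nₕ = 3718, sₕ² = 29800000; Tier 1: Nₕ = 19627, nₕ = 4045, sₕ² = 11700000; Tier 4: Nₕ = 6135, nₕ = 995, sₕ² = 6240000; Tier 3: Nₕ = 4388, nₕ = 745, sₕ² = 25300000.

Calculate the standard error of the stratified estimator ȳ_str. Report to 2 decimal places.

39.11

Var(ȳ_str) = Σₕ Wₕ²(1 − fₕ)sₕ²/nₕ with Wₕ = Nₕ/N, N = 46790.
Tier 2: Wₕ = 0.35563155; term = 0.35563155²·(1 − 0.22343750)·29800000/3718 = 787.19776.
Tier 1: Wₕ = 0.41946997; term = 0.41946997²·(1 − 0.20609365)·11700000/4045 = 404.05303.
Tier 4: Wₕ = 0.13111776; term = 0.13111776²·(1 − 0.16218419)·6240000/995 = 90.330228.
Tier 3: Wₕ = 0.09378072; term = 0.09378072²·(1 − 0.16978122)·25300000/745 = 247.96132.
Sum = 1529.5423.
SE = √(1529.5423) = 39.11.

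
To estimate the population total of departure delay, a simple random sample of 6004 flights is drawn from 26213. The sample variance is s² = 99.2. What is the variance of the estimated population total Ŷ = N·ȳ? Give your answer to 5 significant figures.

Var(Ŷ) = N²·Var(ȳ) = N²·(1 − n/N)·s²/n.
f = 6004/26213 = 0.22904666; Var(ȳ) = 0.77095334·99.2/6004 = 0.012737937.
Var(Ŷ) = 26213² · 0.012737937 = 8.7525087 × 10^6.

8.7525 × 10^6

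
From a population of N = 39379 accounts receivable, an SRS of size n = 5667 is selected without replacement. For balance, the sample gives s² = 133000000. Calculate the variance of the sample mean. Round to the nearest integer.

20092

Under SRS without replacement, Var(ȳ) = (1 − f)·s²/n with f = n/N = 5667/39379 = 0.14390919.
Var(ȳ) = (1 − 0.14390919)·133000000/5667 = 0.85609081·23469.208 = 20091.773.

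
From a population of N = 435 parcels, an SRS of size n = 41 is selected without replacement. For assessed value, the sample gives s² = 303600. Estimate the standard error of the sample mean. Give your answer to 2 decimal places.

81.90

Under SRS without replacement, Var(ȳ) = (1 − f)·s²/n with f = n/N = 41/435 = 0.09425287.
Var(ȳ) = (1 − 0.09425287)·303600/41 = 0.90574713·7404.878 = 6706.947.
SE(ȳ) = √(6706.947) = 81.90.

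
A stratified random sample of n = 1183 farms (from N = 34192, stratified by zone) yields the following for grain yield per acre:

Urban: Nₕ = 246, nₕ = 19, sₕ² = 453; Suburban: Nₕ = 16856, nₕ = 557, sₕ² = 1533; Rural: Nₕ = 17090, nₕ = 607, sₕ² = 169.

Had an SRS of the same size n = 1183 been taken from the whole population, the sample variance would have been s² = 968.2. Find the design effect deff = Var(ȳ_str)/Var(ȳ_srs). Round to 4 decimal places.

0.9049

Var(ȳ_str) = Σ Wₕ²(1−fₕ)sₕ²/nₕ with Wₕ = Nₕ/34192:
  Urban: (246/34192)²·(1−19/246)·453/19 = 0.0011388239
  Suburban: (16856/34192)²·(1−557/16856)·1533/557 = 0.64677531
  Rural: (17090/34192)²·(1−607/17090)·169/607 = 0.067085294
  → Var(ȳ_str) = 0.71499943.
Var(ȳ_srs) = (1 − 1183/34192)·968.2/1183 = 0.79011116.
deff = 0.71499943 / 0.79011116 = 0.9049.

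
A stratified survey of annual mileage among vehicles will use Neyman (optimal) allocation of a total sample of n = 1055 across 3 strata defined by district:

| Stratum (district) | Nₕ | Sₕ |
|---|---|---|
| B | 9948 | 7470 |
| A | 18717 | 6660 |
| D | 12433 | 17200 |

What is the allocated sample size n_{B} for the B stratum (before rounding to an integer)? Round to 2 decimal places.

189.91

Neyman allocation: nₕ = n·NₕSₕ / Σⱼ NⱼSⱼ.
Σ NⱼSⱼ = 9948·7470 + 18717·6660 + 12433·17200 = 4.1281438 × 10^8.
n_{B} = 1055·9948·7470 / (4.1281438 × 10^8) = 189.91.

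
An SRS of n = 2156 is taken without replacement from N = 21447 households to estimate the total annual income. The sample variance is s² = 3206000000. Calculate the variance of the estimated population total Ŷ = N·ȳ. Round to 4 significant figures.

6.152 × 10^14

Var(Ŷ) = N²·Var(ȳ) = N²·(1 − n/N)·s²/n.
f = 2156/21447 = 0.10052688; Var(ȳ) = 0.89947312·3206000000/2156 = 1.3375282 × 10^6.
Var(Ŷ) = 21447² · (1.3375282 × 10^6) = 6.1522794 × 10^14.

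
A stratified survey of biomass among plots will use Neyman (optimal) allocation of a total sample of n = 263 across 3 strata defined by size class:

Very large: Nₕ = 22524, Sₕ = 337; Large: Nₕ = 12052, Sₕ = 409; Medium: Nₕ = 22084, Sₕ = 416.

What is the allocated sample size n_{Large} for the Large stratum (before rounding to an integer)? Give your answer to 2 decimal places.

59.72

Neyman allocation: nₕ = n·NₕSₕ / Σⱼ NⱼSⱼ.
Σ NⱼSⱼ = 22524·337 + 12052·409 + 22084·416 = 2.17068 × 10^7.
n_{Large} = 263·12052·409 / (2.17068 × 10^7) = 59.72.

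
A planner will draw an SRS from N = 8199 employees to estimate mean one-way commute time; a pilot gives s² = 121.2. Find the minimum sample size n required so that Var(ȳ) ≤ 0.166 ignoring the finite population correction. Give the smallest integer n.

731

Without fpc, n₀ = s²/D = 121.2/0.166 = 730.1205.
Rounding up, n = 731.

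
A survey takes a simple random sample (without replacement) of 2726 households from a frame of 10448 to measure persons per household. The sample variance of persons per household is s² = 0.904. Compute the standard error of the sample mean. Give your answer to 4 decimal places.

0.0157

Under SRS without replacement, Var(ȳ) = (1 − f)·s²/n with f = n/N = 2726/10448 = 0.26091118.
Var(ȳ) = (1 − 0.26091118)·0.904/2726 = 0.73908882·3.3162142 × 10^-4 = 2.4509769 × 10^-4.
SE(ȳ) = √(2.4509769 × 10^-4) = 0.0157.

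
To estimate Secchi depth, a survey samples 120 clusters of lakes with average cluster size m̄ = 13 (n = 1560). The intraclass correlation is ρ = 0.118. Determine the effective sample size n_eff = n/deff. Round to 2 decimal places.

deff = 1 + (13 − 1)·0.118 = 1 + 1.416 = 2.416.
n_eff = 1560 / 2.416 = 645.70.

645.70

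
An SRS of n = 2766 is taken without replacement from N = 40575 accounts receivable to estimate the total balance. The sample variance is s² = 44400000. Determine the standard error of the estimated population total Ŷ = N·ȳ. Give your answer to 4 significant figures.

4.962 × 10^6

Var(Ŷ) = N²·Var(ȳ) = N²·(1 − n/N)·s²/n.
f = 2766/40575 = 0.06817006; Var(ȳ) = 0.93182994·44400000/2766 = 14957.791.
Var(Ŷ) = 40575² · 14957.791 = 2.4625469 × 10^13.
SE(Ŷ) = √(2.4625469 × 10^13) = 4.962 × 10^6.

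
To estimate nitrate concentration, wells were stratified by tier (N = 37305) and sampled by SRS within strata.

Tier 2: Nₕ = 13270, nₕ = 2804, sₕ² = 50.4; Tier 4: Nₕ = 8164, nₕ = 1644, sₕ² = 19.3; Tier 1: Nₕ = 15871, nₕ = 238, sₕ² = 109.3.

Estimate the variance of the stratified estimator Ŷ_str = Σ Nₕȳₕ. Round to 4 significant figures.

Var(Ŷ_str) = Σₕ Nₕ²(1 − fₕ)sₕ²/nₕ.
Tier 2: 13270²·(1 − 2804/13270)·50.4/2804 = 2.4963426 × 10^6.
Tier 4: 8164²·(1 − 1644/8164)·19.3/1644 = 624893.62.
Tier 1: 15871²·(1 − 238/15871)·109.3/238 = 1.1394357 × 10^8.
Sum = 1.1706481 × 10^8.

1.171 × 10^8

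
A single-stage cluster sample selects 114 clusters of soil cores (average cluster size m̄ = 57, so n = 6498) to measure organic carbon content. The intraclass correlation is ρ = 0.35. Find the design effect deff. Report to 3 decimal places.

deff = 1 + (57 − 1)·0.35 = 1 + 19.6 = 20.6.

20.600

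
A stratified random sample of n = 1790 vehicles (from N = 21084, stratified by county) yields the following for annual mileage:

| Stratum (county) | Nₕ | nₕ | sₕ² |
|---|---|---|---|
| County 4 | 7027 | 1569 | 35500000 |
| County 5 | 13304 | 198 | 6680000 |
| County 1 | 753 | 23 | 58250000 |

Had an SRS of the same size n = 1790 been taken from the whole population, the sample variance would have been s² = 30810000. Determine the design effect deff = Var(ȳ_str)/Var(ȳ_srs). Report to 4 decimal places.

Var(ȳ_str) = Σ Wₕ²(1−fₕ)sₕ²/nₕ with Wₕ = Nₕ/21084:
  County 4: (7027/21084)²·(1−1569/7027)·35500000/1569 = 1952.1037
  County 5: (13304/21084)²·(1−198/13304)·6680000/198 = 13232.98
  County 1: (753/21084)²·(1−23/753)·58250000/23 = 3131.6983
  → Var(ȳ_str) = 18316.782.
Var(ȳ_srs) = (1 − 1790/21084)·30810000/1790 = 15750.993.
deff = 18316.782 / 15750.993 = 1.1629.

1.1629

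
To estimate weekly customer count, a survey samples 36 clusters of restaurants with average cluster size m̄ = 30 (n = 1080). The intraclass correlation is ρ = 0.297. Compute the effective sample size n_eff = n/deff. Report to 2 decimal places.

112.35

deff = 1 + (30 − 1)·0.297 = 1 + 8.613 = 9.613.
n_eff = 1080 / 9.613 = 112.35.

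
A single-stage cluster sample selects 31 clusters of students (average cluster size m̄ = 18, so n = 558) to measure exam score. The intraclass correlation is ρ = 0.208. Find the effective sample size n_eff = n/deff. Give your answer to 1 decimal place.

deff = 1 + (18 − 1)·0.208 = 1 + 3.536 = 4.536.
n_eff = 558 / 4.536 = 123.0.

123.0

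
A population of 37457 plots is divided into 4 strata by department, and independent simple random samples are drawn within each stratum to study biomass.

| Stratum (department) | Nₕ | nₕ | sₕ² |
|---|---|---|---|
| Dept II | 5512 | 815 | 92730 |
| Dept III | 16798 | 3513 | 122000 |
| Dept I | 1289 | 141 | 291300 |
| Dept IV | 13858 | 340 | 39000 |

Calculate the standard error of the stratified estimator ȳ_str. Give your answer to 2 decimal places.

Var(ȳ_str) = Σₕ Wₕ²(1 − fₕ)sₕ²/nₕ with Wₕ = Nₕ/N, N = 37457.
Dept II: Wₕ = 0.14715540; term = 0.14715540²·(1 − 0.14785922)·92730/815 = 2.099551.
Dept III: Wₕ = 0.44846090; term = 0.44846090²·(1 − 0.20913204)·122000/3513 = 5.5237604.
Dept I: Wₕ = 0.03441279; term = 0.03441279²·(1 − 0.10938712)·291300/141 = 2.1789647.
Dept IV: Wₕ = 0.36997090; term = 0.36997090²·(1 − 0.02453456)·39000/340 = 15.315554.
Sum = 25.11783.
SE = √(25.11783) = 5.01.

5.01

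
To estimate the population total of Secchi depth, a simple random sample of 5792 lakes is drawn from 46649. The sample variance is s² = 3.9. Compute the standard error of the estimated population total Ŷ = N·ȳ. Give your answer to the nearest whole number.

1133

Var(Ŷ) = N²·Var(ȳ) = N²·(1 − n/N)·s²/n.
f = 5792/46649 = 0.12416129; Var(ȳ) = 0.87583871·3.9/5792 = 5.8973946 × 10^-4.
Var(Ŷ) = 46649² · (5.8973946 × 10^-4) = 1.2833493 × 10^6.
SE(Ŷ) = √(1.2833493 × 10^6) = 1133.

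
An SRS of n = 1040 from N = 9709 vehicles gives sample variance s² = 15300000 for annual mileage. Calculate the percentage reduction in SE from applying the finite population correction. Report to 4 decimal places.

5.5075

f = n/N = 1040/9709 = 0.10711711.
SE_no-fpc = √(s²/n) = 121.29113; SE_fpc = √((1−f)s²/n) = 114.611.
Ratio = √(1−f) = 0.94492481. Reduction = 100·(1 − 0.94492481) = 5.5075%.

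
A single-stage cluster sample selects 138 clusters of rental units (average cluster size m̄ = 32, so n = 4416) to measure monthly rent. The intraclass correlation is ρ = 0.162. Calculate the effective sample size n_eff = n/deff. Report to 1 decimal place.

deff = 1 + (32 − 1)·0.162 = 1 + 5.022 = 6.022.
n_eff = 4416 / 6.022 = 733.3.

733.3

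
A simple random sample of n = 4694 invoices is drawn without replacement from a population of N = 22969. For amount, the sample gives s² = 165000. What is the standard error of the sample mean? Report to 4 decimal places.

5.2884

Under SRS without replacement, Var(ȳ) = (1 − f)·s²/n with f = n/N = 4694/22969 = 0.20436240.
Var(ȳ) = (1 − 0.20436240)·165000/4694 = 0.79563760·35.151257 = 27.967662.
SE(ȳ) = √(27.967662) = 5.2884.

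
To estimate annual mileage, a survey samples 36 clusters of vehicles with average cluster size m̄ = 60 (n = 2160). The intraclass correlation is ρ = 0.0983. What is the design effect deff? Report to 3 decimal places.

deff = 1 + (60 − 1)·0.0983 = 1 + 5.7997 = 6.7997.

6.800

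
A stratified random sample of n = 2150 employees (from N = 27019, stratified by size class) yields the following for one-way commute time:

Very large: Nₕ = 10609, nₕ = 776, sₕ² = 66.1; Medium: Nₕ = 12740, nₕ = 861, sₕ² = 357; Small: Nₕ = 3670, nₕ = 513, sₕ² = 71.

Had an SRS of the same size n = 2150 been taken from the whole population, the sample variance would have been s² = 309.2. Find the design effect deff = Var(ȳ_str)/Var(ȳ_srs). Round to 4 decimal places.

0.7579

Var(ȳ_str) = Σ Wₕ²(1−fₕ)sₕ²/nₕ with Wₕ = Nₕ/27019:
  Very large: (10609/27019)²·(1−776/10609)·66.1/776 = 0.012171993
  Medium: (12740/27019)²·(1−861/12740)·357/861 = 0.085955928
  Small: (3670/27019)²·(1−513/3670)·71/513 = 0.0021965601
  → Var(ȳ_str) = 0.10032448.
Var(ȳ_srs) = (1 − 2150/27019)·309.2/2150 = 0.13237015.
deff = 0.10032448 / 0.13237015 = 0.7579.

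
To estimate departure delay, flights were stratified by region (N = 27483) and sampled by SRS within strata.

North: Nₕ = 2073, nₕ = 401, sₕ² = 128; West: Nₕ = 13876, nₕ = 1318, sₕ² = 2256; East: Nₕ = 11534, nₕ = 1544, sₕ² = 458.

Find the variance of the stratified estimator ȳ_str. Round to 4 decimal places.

Var(ȳ_str) = Σₕ Wₕ²(1 − fₕ)sₕ²/nₕ with Wₕ = Nₕ/N, N = 27483.
North: Wₕ = 0.07542845; term = 0.07542845²·(1 − 0.19343946)·128/401 = 0.0014647817.
West: Wₕ = 0.50489393; term = 0.50489393²·(1 − 0.09498415)·2256/1318 = 0.39489368.
East: Wₕ = 0.41967762; term = 0.41967762²·(1 − 0.13386509)·458/1544 = 0.045251746.
Sum = 0.44161021.

0.4416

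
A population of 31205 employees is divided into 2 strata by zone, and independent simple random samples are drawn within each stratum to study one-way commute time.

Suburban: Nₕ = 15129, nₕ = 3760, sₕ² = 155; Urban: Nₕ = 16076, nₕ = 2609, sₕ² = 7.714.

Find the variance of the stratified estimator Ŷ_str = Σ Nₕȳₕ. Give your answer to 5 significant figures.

7.7306 × 10^6

Var(Ŷ_str) = Σₕ Nₕ²(1 − fₕ)sₕ²/nₕ.
Suburban: 15129²·(1 − 3760/15129)·155/3760 = 7.0904915 × 10^6.
Urban: 16076²·(1 − 2609/16076)·7.714/2609 = 640109.71.
Sum = 7.7306012 × 10^6.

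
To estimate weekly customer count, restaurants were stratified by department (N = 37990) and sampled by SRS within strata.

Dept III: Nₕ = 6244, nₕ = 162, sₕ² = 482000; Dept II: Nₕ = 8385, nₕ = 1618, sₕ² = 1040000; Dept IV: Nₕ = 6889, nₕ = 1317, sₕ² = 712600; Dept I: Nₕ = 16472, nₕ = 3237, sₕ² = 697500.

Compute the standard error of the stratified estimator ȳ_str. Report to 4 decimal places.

12.2678

Var(ȳ_str) = Σₕ Wₕ²(1 − fₕ)sₕ²/nₕ with Wₕ = Nₕ/N, N = 37990.
Dept III: Wₕ = 0.16435904; term = 0.16435904²·(1 − 0.02594491)·482000/162 = 78.289361.
Dept II: Wₕ = 0.22071598; term = 0.22071598²·(1 − 0.19296363)·1040000/1618 = 25.270596.
Dept IV: Wₕ = 0.18133719; term = 0.18133719²·(1 − 0.19117434)·712600/1317 = 14.390926.
Dept I: Wₕ = 0.43358779; term = 0.43358779²·(1 − 0.19651530)·697500/3237 = 32.548667.
Sum = 150.49955.
SE = √(150.49955) = 12.2678.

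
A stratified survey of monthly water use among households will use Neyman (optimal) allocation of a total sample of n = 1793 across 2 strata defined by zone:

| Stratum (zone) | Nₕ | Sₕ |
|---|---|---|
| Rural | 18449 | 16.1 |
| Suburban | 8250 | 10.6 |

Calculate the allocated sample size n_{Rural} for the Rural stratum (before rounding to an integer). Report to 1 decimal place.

Neyman allocation: nₕ = n·NₕSₕ / Σⱼ NⱼSⱼ.
Σ NⱼSⱼ = 18449·16.1 + 8250·10.6 = 384478.9.
n_{Rural} = 1793·18449·16.1 / 384478.9 = 1385.2.

1385.2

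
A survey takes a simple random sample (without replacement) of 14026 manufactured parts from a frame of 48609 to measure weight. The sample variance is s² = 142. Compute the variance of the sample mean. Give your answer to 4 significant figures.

0.007203

Under SRS without replacement, Var(ȳ) = (1 − f)·s²/n with f = n/N = 14026/48609 = 0.28854739.
Var(ȳ) = (1 − 0.28854739)·142/14026 = 0.71145261·0.010124055 = 0.0072027856.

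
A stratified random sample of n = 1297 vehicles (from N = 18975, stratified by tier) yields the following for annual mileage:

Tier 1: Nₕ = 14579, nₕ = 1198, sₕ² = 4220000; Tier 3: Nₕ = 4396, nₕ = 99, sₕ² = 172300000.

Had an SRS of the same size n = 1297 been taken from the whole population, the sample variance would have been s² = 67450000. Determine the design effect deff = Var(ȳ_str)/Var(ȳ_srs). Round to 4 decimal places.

Var(ȳ_str) = Σ Wₕ²(1−fₕ)sₕ²/nₕ with Wₕ = Nₕ/18975:
  Tier 1: (14579/18975)²·(1−1198/14579)·4220000/1198 = 1908.5712
  Tier 3: (4396/18975)²·(1−99/4396)·172300000/99 = 91308.152
  → Var(ȳ_str) = 93216.723.
Var(ȳ_srs) = (1 − 1297/18975)·67450000/1297 = 48449.949.
deff = 93216.723 / 48449.949 = 1.9240.

1.9240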